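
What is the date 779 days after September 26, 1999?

+366 (one year; includes Feb 29, 2000) → Sep 26, 2000 (413 left).
+365 (one year) → Sep 26, 2001 (48 left).
Sep has 30 days: +5 → Oct 1, 2001 (43 left).
Oct has 31 days: +31 → Nov 1, 2001 (12 left).
+12 → Nov 13, 2001.

November 13, 2001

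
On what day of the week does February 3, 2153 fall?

Doomsday rule: the anchor day for the 2100s is Sunday. For year 53: 53÷12 = 4 r 5, and 5÷4 = 1, so 4+5+1 = 10.
Sunday + 10 ≡ Wednesday — that's 2153's doomsday.
In February the doomsday date is Feb 28 (2153 is not a leap year).
Feb 3 is 25 days before Feb 28; 25 mod 7 = 4, so Wednesday − 4 = Saturday.

Saturday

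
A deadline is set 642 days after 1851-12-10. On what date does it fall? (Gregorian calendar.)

+366 (one year; includes Feb 29, 1852) → Dec 10, 1852 (276 left).
Dec has 31 days: +22 → Jan 1, 1853 (254 left).
Jan has 31 days: +31 → Feb 1, 1853 (223 left).
Feb has 28 days: +28 → Mar 1, 1853 (195 left).
Mar has 31 days: +31 → Apr 1, 1853 (164 left).
Apr has 30 days: +30 → May 1, 1853 (134 left).
May has 31 days: +31 → Jun 1, 1853 (103 left).
Jun has 30 days: +30 → Jul 1, 1853 (73 left).
Jul has 31 days: +31 → Aug 1, 1853 (42 left).
Aug has 31 days: +31 → Sep 1, 1853 (11 left).
+11 → Sep 12, 1853.

September 12, 1853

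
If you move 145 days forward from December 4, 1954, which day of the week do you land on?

Thursday

First find the weekday of Dec 4, 1954. Doomsday rule: the anchor day for the 1900s is Wednesday. For year 54: 54÷12 = 4 r 6, and 6÷4 = 1, so 4+6+1 = 11.
Wednesday + 11 ≡ Sunday — that's 1954's doomsday.
In December the doomsday date is Dec 12.
Dec 4 is 8 days before Dec 12; 8 mod 7 = 1, so Sunday − 1 = Saturday.
145 mod 7 = 5, so 145 days after a Saturday is Saturday + 5 = Thursday.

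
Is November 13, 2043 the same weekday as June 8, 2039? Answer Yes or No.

No

From Jun 8, 2039 to Nov 13, 2043 is 1619 days.
1619 mod 7 = 2, so they are different weekdays.
(Jun 8, 2039 is a Wednesday; Nov 13, 2043 is a Friday.)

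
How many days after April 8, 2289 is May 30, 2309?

7356

Apr 8, 2289 → Apr 8, 2290: 365 days.
Apr 8, 2290 → Apr 8, 2291: 365 days.
Apr 8, 2291 → Apr 8, 2292: 366 days (Feb 29, 2292 is in that span).
Apr 8, 2292 → Apr 8, 2293: 365 days.
Apr 8, 2293 → Apr 8, 2294: 365 days.
Apr 8, 2294 → Apr 8, 2295: 365 days.
Apr 8, 2295 → Apr 8, 2296: 366 days (Feb 29, 2296 is in that span).
Apr 8, 2296 → Apr 8, 2297: 365 days.
Apr 8, 2297 → Apr 8, 2298: 365 days.
Apr 8, 2298 → Apr 8, 2299: 365 days.
Apr 8, 2299 → Apr 8, 2300: 365 days.
Apr 8, 2300 → Apr 8, 2301: 365 days.
Apr 8, 2301 → Apr 8, 2302: 365 days.
Apr 8, 2302 → Apr 8, 2303: 365 days.
Apr 8, 2303 → Apr 8, 2304: 366 days (Feb 29, 2304 is in that span).
Apr 8, 2304 → Apr 8, 2305: 365 days.
Apr 8, 2305 → Apr 8, 2306: 365 days.
Apr 8, 2306 → Apr 8, 2307: 365 days.
Apr 8, 2307 → Apr 8, 2308: 366 days (Feb 29, 2308 is in that span).
Apr 8, 2308 → Apr 8, 2309: 365 days.
Apr 8, 2309 → May 8, 2309: 30 days (April has 30).
May 8, 2309 → May 30, 2309: 22 days.
Total: 7356 days.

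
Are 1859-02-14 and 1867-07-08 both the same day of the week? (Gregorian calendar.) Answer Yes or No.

Yes

From Feb 14, 1859 to Jul 8, 1867 is 3066 days.
3066 mod 7 = 0, so they are the same weekday.
(Feb 14, 1859 is a Monday; Jul 8, 1867 is a Monday.)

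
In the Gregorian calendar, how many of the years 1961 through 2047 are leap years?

21

Multiples of 4 in [1961,2047]: 21.
Of those, multiples of 100: 1 (not leap unless ÷400).
Multiples of 400: 1.
Leap years = 21 − 1 + 1 = 21.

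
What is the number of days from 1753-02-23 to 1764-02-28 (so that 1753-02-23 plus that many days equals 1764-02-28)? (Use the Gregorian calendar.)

Feb 23, 1753 → Feb 23, 1754: 365 days.
Feb 23, 1754 → Feb 23, 1755: 365 days.
Feb 23, 1755 → Feb 23, 1756: 365 days.
Feb 23, 1756 → Feb 23, 1757: 366 days (Feb 29, 1756 is in that span).
Feb 23, 1757 → Feb 23, 1758: 365 days.
Feb 23, 1758 → Feb 23, 1759: 365 days.
Feb 23, 1759 → Feb 23, 1760: 365 days.
Feb 23, 1760 → Feb 23, 1761: 366 days (Feb 29, 1760 is in that span).
Feb 23, 1761 → Feb 23, 1762: 365 days.
Feb 23, 1762 → Feb 23, 1763: 365 days.
Feb 23, 1763 → Mar 23, 1763: 28 days (February has 28).
Mar 23, 1763 → Apr 23, 1763: 31 days (March has 31).
Apr 23, 1763 → May 23, 1763: 30 days (April has 30).
May 23, 1763 → Jun 23, 1763: 31 days (May has 31).
Jun 23, 1763 → Jul 23, 1763: 30 days (June has 30).
Jul 23, 1763 → Aug 23, 1763: 31 days (July has 31).
Aug 23, 1763 → Sep 23, 1763: 31 days (August has 31).
Sep 23, 1763 → Oct 23, 1763: 30 days (September has 30).
Oct 23, 1763 → Nov 23, 1763: 31 days (October has 31).
Nov 23, 1763 → Dec 23, 1763: 30 days (November has 30).
Dec 23, 1763 → Jan 23, 1764: 31 days (December has 31).
Jan 23, 1764 → Feb 23, 1764: 31 days (January has 31).
Feb 23, 1764 → Feb 28, 1764: 5 days.
Total: 4022 days.

4022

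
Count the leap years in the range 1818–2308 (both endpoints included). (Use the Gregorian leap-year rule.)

Multiples of 4 in [1818,2308]: 123.
Of those, multiples of 100: 5 (not leap unless ÷400).
Multiples of 400: 1.
Leap years = 123 − 5 + 1 = 119.

119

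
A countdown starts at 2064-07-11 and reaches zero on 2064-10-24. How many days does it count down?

105

Jul 11, 2064 → Aug 11, 2064: 31 days (July has 31).
Aug 11, 2064 → Sep 11, 2064: 31 days (August has 31).
Sep 11, 2064 → Oct 11, 2064: 30 days (September has 30).
Oct 11, 2064 → Oct 24, 2064: 13 days.
Total: 105 days.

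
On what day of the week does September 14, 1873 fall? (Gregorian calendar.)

Sunday

Doomsday rule: the anchor day for the 1800s is Friday. For year 73: 73÷12 = 6 r 1, and 1÷4 = 0, so 6+1+0 = 7.
Friday + 7 ≡ Friday — that's 1873's doomsday.
In September the doomsday date is Sep 5.
Sep 14 is 9 days after Sep 5; 9 mod 7 = 2, so Friday + 2 = Sunday.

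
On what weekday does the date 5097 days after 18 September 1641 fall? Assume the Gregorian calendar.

Thursday

Sep 18, 1641 is a Wednesday.
5097 mod 7 = 1, so 5097 days after a Wednesday is Wednesday + 1 = Thursday.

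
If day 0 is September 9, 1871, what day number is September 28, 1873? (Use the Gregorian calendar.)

Sep 9, 1871 → Sep 9, 1872: 366 days (Feb 29, 1872 is in that span).
Sep 9, 1872 → Oct 9, 1872: 30 days (September has 30).
Oct 9, 1872 → Nov 9, 1872: 31 days (October has 31).
Nov 9, 1872 → Dec 9, 1872: 30 days (November has 30).
Dec 9, 1872 → Jan 9, 1873: 31 days (December has 31).
Jan 9, 1873 → Feb 9, 1873: 31 days (January has 31).
Feb 9, 1873 → Mar 9, 1873: 28 days (February has 28).
Mar 9, 1873 → Apr 9, 1873: 31 days (March has 31).
Apr 9, 1873 → May 9, 1873: 30 days (April has 30).
May 9, 1873 → Jun 9, 1873: 31 days (May has 31).
Jun 9, 1873 → Jul 9, 1873: 30 days (June has 30).
Jul 9, 1873 → Aug 9, 1873: 31 days (July has 31).
Aug 9, 1873 → Sep 9, 1873: 31 days (August has 31).
Sep 9, 1873 → Sep 28, 1873: 19 days.
Total: 750 days.

750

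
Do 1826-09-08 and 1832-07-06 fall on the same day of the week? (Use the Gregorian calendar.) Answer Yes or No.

From Sep 8, 1826 to Jul 6, 1832 is 2128 days.
2128 mod 7 = 0, so they are the same weekday.
(Sep 8, 1826 is a Friday; Jul 6, 1832 is a Friday.)

Yes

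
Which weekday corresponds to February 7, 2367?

Doomsday rule: the anchor day for the 2300s is Wednesday. For year 67: 67÷12 = 5 r 7, and 7÷4 = 1, so 5+7+1 = 13.
Wednesday + 13 ≡ Tuesday — that's 2367's doomsday.
In February the doomsday date is Feb 28 (2367 is not a leap year).
Feb 7 is 21 days before Feb 28; 21 mod 7 = 0, so Tuesday − 0 = Tuesday.

Tuesday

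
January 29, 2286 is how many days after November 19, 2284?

436

Nov 19, 2284 → Nov 19, 2285: 365 days.
Nov 19, 2285 → Dec 19, 2285: 30 days (November has 30).
Dec 19, 2285 → Jan 19, 2286: 31 days (December has 31).
Jan 19, 2286 → Jan 29, 2286: 10 days.
Total: 436 days.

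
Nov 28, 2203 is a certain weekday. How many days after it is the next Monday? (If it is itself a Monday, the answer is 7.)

Nov 28, 2203 is a Monday.
From Monday to the next Monday is 7 days.

7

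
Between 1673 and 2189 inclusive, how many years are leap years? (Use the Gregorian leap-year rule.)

Multiples of 4 in [1673,2189]: 129.
Of those, multiples of 100: 5 (not leap unless ÷400).
Multiples of 400: 1.
Leap years = 129 − 5 + 1 = 125.

125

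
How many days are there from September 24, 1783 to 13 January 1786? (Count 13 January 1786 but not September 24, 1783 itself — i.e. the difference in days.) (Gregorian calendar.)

Sep 24, 1783 → Sep 24, 1784: 366 days (Feb 29, 1784 is in that span).
Sep 24, 1784 → Sep 24, 1785: 365 days.
Sep 24, 1785 → Oct 24, 1785: 30 days (September has 30).
Oct 24, 1785 → Nov 24, 1785: 31 days (October has 31).
Nov 24, 1785 → Dec 24, 1785: 30 days (November has 30).
Dec 24, 1785 → Jan 13, 1786: 20 days.
Total: 842 days.

842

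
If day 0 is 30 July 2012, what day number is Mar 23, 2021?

3158

Jul 30, 2012 → Jul 30, 2013: 365 days.
Jul 30, 2013 → Jul 30, 2014: 365 days.
Jul 30, 2014 → Jul 30, 2015: 365 days.
Jul 30, 2015 → Jul 30, 2016: 366 days (Feb 29, 2016 is in that span).
Jul 30, 2016 → Jul 30, 2017: 365 days.
Jul 30, 2017 → Jul 30, 2018: 365 days.
Jul 30, 2018 → Jul 30, 2019: 365 days.
Jul 30, 2019 → Jul 30, 2020: 366 days (Feb 29, 2020 is in that span).
Jul 30, 2020 → Aug 30, 2020: 31 days (July has 31).
Aug 30, 2020 → Sep 30, 2020: 31 days (August has 31).
Sep 30, 2020 → Oct 30, 2020: 30 days (September has 30).
Oct 30, 2020 → Nov 30, 2020: 31 days (October has 31).
Nov 30, 2020 → Dec 30, 2020: 30 days (November has 30).
Dec 30, 2020 → Jan 30, 2021: 31 days (December has 31).
Jan 30, 2021 → Feb 28, 2021: 29 days (January has 31).
Feb 28, 2021 → Mar 23, 2021: 23 days.
Total: 3158 days.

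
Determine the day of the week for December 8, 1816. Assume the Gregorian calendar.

Doomsday rule: the anchor day for the 1800s is Friday. For year 16: 16÷12 = 1 r 4, and 4÷4 = 1, so 1+4+1 = 6.
Friday + 6 ≡ Thursday — that's 1816's doomsday.
In December the doomsday date is Dec 12.
Dec 8 is 4 days before Dec 12; 4 mod 7 = 4, so Thursday − 4 = Sunday.

Sunday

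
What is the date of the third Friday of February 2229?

February 1, 2229 is a Sunday.
The first Friday is therefore February 6 (5 days later).
The third Friday is 6 + 2×7 = February 20.

February 20, 2229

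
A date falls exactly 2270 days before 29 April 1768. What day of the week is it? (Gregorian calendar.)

Apr 29, 1768 is a Friday.
2270 mod 7 = 2, so 2270 days before a Friday is Friday − 2 = Wednesday.

Wednesday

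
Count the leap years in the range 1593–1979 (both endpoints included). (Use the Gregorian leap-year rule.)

Multiples of 4 in [1593,1979]: 96.
Of those, multiples of 100: 4 (not leap unless ÷400).
Multiples of 400: 1.
Leap years = 96 − 4 + 1 = 93.

93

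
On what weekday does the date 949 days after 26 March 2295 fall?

First find the weekday of Mar 26, 2295. Doomsday rule: the anchor day for the 2200s is Friday. For year 95: 95÷12 = 7 r 11, and 11÷4 = 2, so 7+11+2 = 20.
Friday + 20 ≡ Thursday — that's 2295's doomsday.
In March the doomsday date is Mar 14.
Mar 26 is 12 days after Mar 14; 12 mod 7 = 5, so Thursday + 5 = Tuesday.
949 mod 7 = 4, so 949 days after a Tuesday is Tuesday + 4 = Saturday.

Saturday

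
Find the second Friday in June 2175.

June 9, 2175

June 1, 2175 is a Thursday.
The first Friday is therefore June 2 (1 days later).
The second Friday is 2 + 1×7 = June 9.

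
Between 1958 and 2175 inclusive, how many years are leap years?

Multiples of 4 in [1958,2175]: 54.
Of those, multiples of 100: 2 (not leap unless ÷400).
Multiples of 400: 1.
Leap years = 54 − 2 + 1 = 53.

53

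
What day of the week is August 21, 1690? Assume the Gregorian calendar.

Doomsday rule: the anchor day for the 1600s is Tuesday. For year 90: 90÷12 = 7 r 6, and 6÷4 = 1, so 7+6+1 = 14.
Tuesday + 14 ≡ Tuesday — that's 1690's doomsday.
In August the doomsday date is Aug 8.
Aug 21 is 13 days after Aug 8; 13 mod 7 = 6, so Tuesday + 6 = Monday.

Monday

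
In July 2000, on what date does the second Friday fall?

July 14, 2000

July 1, 2000 is a Saturday.
The first Friday is therefore July 7 (6 days later).
The second Friday is 7 + 1×7 = July 14.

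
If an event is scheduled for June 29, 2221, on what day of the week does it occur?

Doomsday rule: the anchor day for the 2200s is Friday. For year 21: 21÷12 = 1 r 9, and 9÷4 = 2, so 1+9+2 = 12.
Friday + 12 ≡ Wednesday — that's 2221's doomsday.
In June the doomsday date is Jun 6.
Jun 29 is 23 days after Jun 6; 23 mod 7 = 2, so Wednesday + 2 = Friday.

Friday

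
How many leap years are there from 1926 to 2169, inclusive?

60

Multiples of 4 in [1926,2169]: 61.
Of those, multiples of 100: 2 (not leap unless ÷400).
Multiples of 400: 1.
Leap years = 61 − 2 + 1 = 60.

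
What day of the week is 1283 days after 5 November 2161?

First find the weekday of Nov 5, 2161. Doomsday rule: the anchor day for the 2100s is Sunday. For year 61: 61÷12 = 5 r 1, and 1÷4 = 0, so 5+1+0 = 6.
Sunday + 6 ≡ Saturday — that's 2161's doomsday.
In November the doomsday date is Nov 7.
Nov 5 is 2 days before Nov 7; 2 mod 7 = 2, so Saturday − 2 = Thursday.
1283 mod 7 = 2, so 1283 days after a Thursday is Thursday + 2 = Saturday.

Saturday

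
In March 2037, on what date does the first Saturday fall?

March 1, 2037 is a Sunday.
The first Saturday is therefore March 7 (6 days later).

March 7, 2037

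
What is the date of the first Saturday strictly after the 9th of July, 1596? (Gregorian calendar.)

July 13, 1596

Jul 9, 1596 is a Tuesday.
From Tuesday to the next Saturday is 4 days.
Jul 9, 1596 + 4 = Jul 13, 1596.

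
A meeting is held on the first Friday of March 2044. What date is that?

March 1, 2044 is a Tuesday.
The first Friday is therefore March 4 (3 days later).

March 4, 2044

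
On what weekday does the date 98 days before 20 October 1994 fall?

Thursday

First find the weekday of Oct 20, 1994. Doomsday rule: the anchor day for the 1900s is Wednesday. For year 94: 94÷12 = 7 r 10, and 10÷4 = 2, so 7+10+2 = 19.
Wednesday + 19 ≡ Monday — that's 1994's doomsday.
In October the doomsday date is Oct 10.
Oct 20 is 10 days after Oct 10; 10 mod 7 = 3, so Monday + 3 = Thursday.
98 mod 7 = 0, so 98 days before a Thursday is Thursday − 0 = Thursday.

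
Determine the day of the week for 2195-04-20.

Doomsday rule: the anchor day for the 2100s is Sunday. For year 95: 95÷12 = 7 r 11, and 11÷4 = 2, so 7+11+2 = 20.
Sunday + 20 ≡ Saturday — that's 2195's doomsday.
In April the doomsday date is Apr 4.
Apr 20 is 16 days after Apr 4; 16 mod 7 = 2, so Saturday + 2 = Monday.

Monday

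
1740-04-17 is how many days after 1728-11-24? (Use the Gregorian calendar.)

4162

Nov 24, 1728 → Nov 24, 1729: 365 days.
Nov 24, 1729 → Nov 24, 1730: 365 days.
Nov 24, 1730 → Nov 24, 1731: 365 days.
Nov 24, 1731 → Nov 24, 1732: 366 days (Feb 29, 1732 is in that span).
Nov 24, 1732 → Nov 24, 1733: 365 days.
Nov 24, 1733 → Nov 24, 1734: 365 days.
Nov 24, 1734 → Nov 24, 1735: 365 days.
Nov 24, 1735 → Nov 24, 1736: 366 days (Feb 29, 1736 is in that span).
Nov 24, 1736 → Nov 24, 1737: 365 days.
Nov 24, 1737 → Nov 24, 1738: 365 days.
Nov 24, 1738 → Nov 24, 1739: 365 days.
Nov 24, 1739 → Dec 24, 1739: 30 days (November has 30).
Dec 24, 1739 → Jan 24, 1740: 31 days (December has 31).
Jan 24, 1740 → Feb 24, 1740: 31 days (January has 31).
Feb 24, 1740 → Mar 24, 1740: 29 days (February has 29).
Mar 24, 1740 → Apr 17, 1740: 24 days.
Total: 4162 days.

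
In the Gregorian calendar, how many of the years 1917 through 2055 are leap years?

Multiples of 4 in [1917,2055]: 34.
Of those, multiples of 100: 1 (not leap unless ÷400).
Multiples of 400: 1.
Leap years = 34 − 1 + 1 = 34.

34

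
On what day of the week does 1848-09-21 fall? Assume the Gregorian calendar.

January 1, 1848 is a Saturday.
Jan 1, 1848 → Feb 1, 1848: 31 days (January has 31).
Feb 1, 1848 → Mar 1, 1848: 29 days (February has 29).
Mar 1, 1848 → Apr 1, 1848: 31 days (March has 31).
Apr 1, 1848 → May 1, 1848: 30 days (April has 30).
May 1, 1848 → Jun 1, 1848: 31 days (May has 31).
Jun 1, 1848 → Jul 1, 1848: 30 days (June has 30).
Jul 1, 1848 → Aug 1, 1848: 31 days (July has 31).
Aug 1, 1848 → Sep 1, 1848: 31 days (August has 31).
Sep 1, 1848 → Sep 21, 1848: 20 days.
Total: 264 days.
264 mod 7 = 5, so Saturday + 5 = Thursday.

Thursday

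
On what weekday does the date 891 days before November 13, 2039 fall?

First find the weekday of Nov 13, 2039. Doomsday rule: the anchor day for the 2000s is Tuesday. For year 39: 39÷12 = 3 r 3, and 3÷4 = 0, so 3+3+0 = 6.
Tuesday + 6 ≡ Monday — that's 2039's doomsday.
In November the doomsday date is Nov 7.
Nov 13 is 6 days after Nov 7; 6 mod 7 = 6, so Monday + 6 = Sunday.
891 mod 7 = 2, so 891 days before a Sunday is Sunday − 2 = Friday.

Friday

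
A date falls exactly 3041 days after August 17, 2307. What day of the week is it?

First find the weekday of Aug 17, 2307. Doomsday rule: the anchor day for the 2300s is Wednesday. For year 07: 7÷12 = 0 r 7, and 7÷4 = 1, so 0+7+1 = 8.
Wednesday + 8 ≡ Thursday — that's 2307's doomsday.
In August the doomsday date is Aug 8.
Aug 17 is 9 days after Aug 8; 9 mod 7 = 2, so Thursday + 2 = Saturday.
3041 mod 7 = 3, so 3041 days after a Saturday is Saturday + 3 = Tuesday.

Tuesday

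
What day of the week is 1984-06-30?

Saturday

January 1, 1984 is a Sunday.
Jan 1, 1984 → Feb 1, 1984: 31 days (January has 31).
Feb 1, 1984 → Mar 1, 1984: 29 days (February has 29).
Mar 1, 1984 → Apr 1, 1984: 31 days (March has 31).
Apr 1, 1984 → May 1, 1984: 30 days (April has 30).
May 1, 1984 → Jun 1, 1984: 31 days (May has 31).
Jun 1, 1984 → Jun 30, 1984: 29 days.
Total: 181 days.
181 mod 7 = 6, so Sunday + 6 = Saturday.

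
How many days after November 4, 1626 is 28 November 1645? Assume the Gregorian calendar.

Nov 4, 1626 → Nov 4, 1627: 365 days.
Nov 4, 1627 → Nov 4, 1628: 366 days (Feb 29, 1628 is in that span).
Nov 4, 1628 → Nov 4, 1629: 365 days.
Nov 4, 1629 → Nov 4, 1630: 365 days.
Nov 4, 1630 → Nov 4, 1631: 365 days.
Nov 4, 1631 → Nov 4, 1632: 366 days (Feb 29, 1632 is in that span).
Nov 4, 1632 → Nov 4, 1633: 365 days.
Nov 4, 1633 → Nov 4, 1634: 365 days.
Nov 4, 1634 → Nov 4, 1635: 365 days.
Nov 4, 1635 → Nov 4, 1636: 366 days (Feb 29, 1636 is in that span).
Nov 4, 1636 → Nov 4, 1637: 365 days.
Nov 4, 1637 → Nov 4, 1638: 365 days.
Nov 4, 1638 → Nov 4, 1639: 365 days.
Nov 4, 1639 → Nov 4, 1640: 366 days (Feb 29, 1640 is in that span).
Nov 4, 1640 → Nov 4, 1641: 365 days.
Nov 4, 1641 → Nov 4, 1642: 365 days.
Nov 4, 1642 → Nov 4, 1643: 365 days.
Nov 4, 1643 → Nov 4, 1644: 366 days (Feb 29, 1644 is in that span).
Nov 4, 1644 → Dec 4, 1644: 30 days (November has 30).
Dec 4, 1644 → Jan 4, 1645: 31 days (December has 31).
Jan 4, 1645 → Feb 4, 1645: 31 days (January has 31).
Feb 4, 1645 → Mar 4, 1645: 28 days (February has 28).
Mar 4, 1645 → Apr 4, 1645: 31 days (March has 31).
Apr 4, 1645 → May 4, 1645: 30 days (April has 30).
May 4, 1645 → Jun 4, 1645: 31 days (May has 31).
Jun 4, 1645 → Jul 4, 1645: 30 days (June has 30).
Jul 4, 1645 → Aug 4, 1645: 31 days (July has 31).
Aug 4, 1645 → Sep 4, 1645: 31 days (August has 31).
Sep 4, 1645 → Oct 4, 1645: 30 days (September has 30).
Oct 4, 1645 → Nov 4, 1645: 31 days (October has 31).
Nov 4, 1645 → Nov 28, 1645: 24 days.
Total: 6964 days.

6964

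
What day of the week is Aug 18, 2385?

Sunday

Doomsday rule: the anchor day for the 2300s is Wednesday. For year 85: 85÷12 = 7 r 1, and 1÷4 = 0, so 7+1+0 = 8.
Wednesday + 8 ≡ Thursday — that's 2385's doomsday.
In August the doomsday date is Aug 8.
Aug 18 is 10 days after Aug 8; 10 mod 7 = 3, so Thursday + 3 = Sunday.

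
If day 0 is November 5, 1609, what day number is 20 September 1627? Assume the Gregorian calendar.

Nov 5, 1609 → Nov 5, 1610: 365 days.
Nov 5, 1610 → Nov 5, 1611: 365 days.
Nov 5, 1611 → Nov 5, 1612: 366 days (Feb 29, 1612 is in that span).
Nov 5, 1612 → Nov 5, 1613: 365 days.
Nov 5, 1613 → Nov 5, 1614: 365 days.
Nov 5, 1614 → Nov 5, 1615: 365 days.
Nov 5, 1615 → Nov 5, 1616: 366 days (Feb 29, 1616 is in that span).
Nov 5, 1616 → Nov 5, 1617: 365 days.
Nov 5, 1617 → Nov 5, 1618: 365 days.
Nov 5, 1618 → Nov 5, 1619: 365 days.
Nov 5, 1619 → Nov 5, 1620: 366 days (Feb 29, 1620 is in that span).
Nov 5, 1620 → Nov 5, 1621: 365 days.
Nov 5, 1621 → Nov 5, 1622: 365 days.
Nov 5, 1622 → Nov 5, 1623: 365 days.
Nov 5, 1623 → Nov 5, 1624: 366 days (Feb 29, 1624 is in that span).
Nov 5, 1624 → Nov 5, 1625: 365 days.
Nov 5, 1625 → Nov 5, 1626: 365 days.
Nov 5, 1626 → Dec 5, 1626: 30 days (November has 30).
Dec 5, 1626 → Jan 5, 1627: 31 days (December has 31).
Jan 5, 1627 → Feb 5, 1627: 31 days (January has 31).
Feb 5, 1627 → Mar 5, 1627: 28 days (February has 28).
Mar 5, 1627 → Apr 5, 1627: 31 days (March has 31).
Apr 5, 1627 → May 5, 1627: 30 days (April has 30).
May 5, 1627 → Jun 5, 1627: 31 days (May has 31).
Jun 5, 1627 → Jul 5, 1627: 30 days (June has 30).
Jul 5, 1627 → Aug 5, 1627: 31 days (July has 31).
Aug 5, 1627 → Sep 5, 1627: 31 days (August has 31).
Sep 5, 1627 → Sep 20, 1627: 15 days.
Total: 6528 days.

6528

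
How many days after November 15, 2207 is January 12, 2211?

1154

Nov 15, 2207 → Nov 15, 2208: 366 days (Feb 29, 2208 is in that span).
Nov 15, 2208 → Nov 15, 2209: 365 days.
Nov 15, 2209 → Nov 15, 2210: 365 days.
Nov 15, 2210 → Dec 15, 2210: 30 days (November has 30).
Dec 15, 2210 → Jan 12, 2211: 28 days.
Total: 1154 days.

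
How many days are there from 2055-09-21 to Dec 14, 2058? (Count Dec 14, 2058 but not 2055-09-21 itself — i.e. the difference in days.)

1180

Sep 21, 2055 → Sep 21, 2056: 366 days (Feb 29, 2056 is in that span).
Sep 21, 2056 → Sep 21, 2057: 365 days.
Sep 21, 2057 → Sep 21, 2058: 365 days.
Sep 21, 2058 → Oct 21, 2058: 30 days (September has 30).
Oct 21, 2058 → Nov 21, 2058: 31 days (October has 31).
Nov 21, 2058 → Dec 14, 2058: 23 days.
Total: 1180 days.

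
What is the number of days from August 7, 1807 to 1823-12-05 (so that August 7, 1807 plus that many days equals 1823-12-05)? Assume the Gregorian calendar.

5964

Aug 7, 1807 → Aug 7, 1808: 366 days (Feb 29, 1808 is in that span).
Aug 7, 1808 → Aug 7, 1809: 365 days.
Aug 7, 1809 → Aug 7, 1810: 365 days.
Aug 7, 1810 → Aug 7, 1811: 365 days.
Aug 7, 1811 → Aug 7, 1812: 366 days (Feb 29, 1812 is in that span).
Aug 7, 1812 → Aug 7, 1813: 365 days.
Aug 7, 1813 → Aug 7, 1814: 365 days.
Aug 7, 1814 → Aug 7, 1815: 365 days.
Aug 7, 1815 → Aug 7, 1816: 366 days (Feb 29, 1816 is in that span).
Aug 7, 1816 → Aug 7, 1817: 365 days.
Aug 7, 1817 → Aug 7, 1818: 365 days.
Aug 7, 1818 → Aug 7, 1819: 365 days.
Aug 7, 1819 → Aug 7, 1820: 366 days (Feb 29, 1820 is in that span).
Aug 7, 1820 → Aug 7, 1821: 365 days.
Aug 7, 1821 → Aug 7, 1822: 365 days.
Aug 7, 1822 → Aug 7, 1823: 365 days.
Aug 7, 1823 → Sep 7, 1823: 31 days (August has 31).
Sep 7, 1823 → Oct 7, 1823: 30 days (September has 30).
Oct 7, 1823 → Nov 7, 1823: 31 days (October has 31).
Nov 7, 1823 → Dec 5, 1823: 28 days.
Total: 5964 days.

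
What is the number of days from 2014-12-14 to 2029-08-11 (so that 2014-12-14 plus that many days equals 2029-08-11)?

Dec 14, 2014 → Dec 14, 2015: 365 days.
Dec 14, 2015 → Dec 14, 2016: 366 days (Feb 29, 2016 is in that span).
Dec 14, 2016 → Dec 14, 2017: 365 days.
Dec 14, 2017 → Dec 14, 2018: 365 days.
Dec 14, 2018 → Dec 14, 2019: 365 days.
Dec 14, 2019 → Dec 14, 2020: 366 days (Feb 29, 2020 is in that span).
Dec 14, 2020 → Dec 14, 2021: 365 days.
Dec 14, 2021 → Dec 14, 2022: 365 days.
Dec 14, 2022 → Dec 14, 2023: 365 days.
Dec 14, 2023 → Dec 14, 2024: 366 days (Feb 29, 2024 is in that span).
Dec 14, 2024 → Dec 14, 2025: 365 days.
Dec 14, 2025 → Dec 14, 2026: 365 days.
Dec 14, 2026 → Dec 14, 2027: 365 days.
Dec 14, 2027 → Dec 14, 2028: 366 days (Feb 29, 2028 is in that span).
Dec 14, 2028 → Jan 14, 2029: 31 days (December has 31).
Jan 14, 2029 → Feb 14, 2029: 31 days (January has 31).
Feb 14, 2029 → Mar 14, 2029: 28 days (February has 28).
Mar 14, 2029 → Apr 14, 2029: 31 days (March has 31).
Apr 14, 2029 → May 14, 2029: 30 days (April has 30).
May 14, 2029 → Jun 14, 2029: 31 days (May has 31).
Jun 14, 2029 → Jul 14, 2029: 30 days (June has 30).
Jul 14, 2029 → Aug 11, 2029: 28 days.
Total: 5354 days.

5354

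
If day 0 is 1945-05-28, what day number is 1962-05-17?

6198

May 28, 1945 → May 28, 1946: 365 days.
May 28, 1946 → May 28, 1947: 365 days.
May 28, 1947 → May 28, 1948: 366 days (Feb 29, 1948 is in that span).
May 28, 1948 → May 28, 1949: 365 days.
May 28, 1949 → May 28, 1950: 365 days.
May 28, 1950 → May 28, 1951: 365 days.
May 28, 1951 → May 28, 1952: 366 days (Feb 29, 1952 is in that span).
May 28, 1952 → May 28, 1953: 365 days.
May 28, 1953 → May 28, 1954: 365 days.
May 28, 1954 → May 28, 1955: 365 days.
May 28, 1955 → May 28, 1956: 366 days (Feb 29, 1956 is in that span).
May 28, 1956 → May 28, 1957: 365 days.
May 28, 1957 → May 28, 1958: 365 days.
May 28, 1958 → May 28, 1959: 365 days.
May 28, 1959 → May 28, 1960: 366 days (Feb 29, 1960 is in that span).
May 28, 1960 → May 28, 1961: 365 days.
May 28, 1961 → Jun 28, 1961: 31 days (May has 31).
Jun 28, 1961 → Jul 28, 1961: 30 days (June has 30).
Jul 28, 1961 → Aug 28, 1961: 31 days (July has 31).
Aug 28, 1961 → Sep 28, 1961: 31 days (August has 31).
Sep 28, 1961 → Oct 28, 1961: 30 days (September has 30).
Oct 28, 1961 → Nov 28, 1961: 31 days (October has 31).
Nov 28, 1961 → Dec 28, 1961: 30 days (November has 30).
Dec 28, 1961 → Jan 28, 1962: 31 days (December has 31).
Jan 28, 1962 → Feb 28, 1962: 31 days (January has 31).
Feb 28, 1962 → Mar 28, 1962: 28 days (February has 28).
Mar 28, 1962 → Apr 28, 1962: 31 days (March has 31).
Apr 28, 1962 → May 17, 1962: 19 days.
Total: 6198 days.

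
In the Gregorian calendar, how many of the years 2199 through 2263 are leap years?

Multiples of 4 in [2199,2263]: 16.
Of those, multiples of 100: 1 (not leap unless ÷400).
Multiples of 400: 0.
Leap years = 16 − 1 + 0 = 15.

15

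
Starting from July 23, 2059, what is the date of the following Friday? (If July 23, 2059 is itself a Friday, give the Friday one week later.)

Jul 23, 2059 is a Wednesday.
From Wednesday to the next Friday is 2 days.
Jul 23, 2059 + 2 = Jul 25, 2059.

July 25, 2059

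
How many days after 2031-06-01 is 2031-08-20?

Jun 1, 2031 → Jul 1, 2031: 30 days (June has 30).
Jul 1, 2031 → Aug 1, 2031: 31 days (July has 31).
Aug 1, 2031 → Aug 20, 2031: 19 days.
Total: 80 days.

80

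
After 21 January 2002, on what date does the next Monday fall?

Jan 21, 2002 is a Monday.
From Monday to the next Monday is 7 days.
Jan 21, 2002 + 7 = Jan 28, 2002.

January 28, 2002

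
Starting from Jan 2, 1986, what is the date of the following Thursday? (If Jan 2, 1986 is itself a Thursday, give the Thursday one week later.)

Jan 2, 1986 is a Thursday.
From Thursday to the next Thursday is 7 days.
Jan 2, 1986 + 7 = Jan 9, 1986.

January 9, 1986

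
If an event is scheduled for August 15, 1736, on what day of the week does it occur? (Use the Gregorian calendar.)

Wednesday

Doomsday rule: the anchor day for the 1700s is Sunday. For year 36: 36÷12 = 3 r 0, and 0÷4 = 0, so 3+0+0 = 3.
Sunday + 3 ≡ Wednesday — that's 1736's doomsday.
In August the doomsday date is Aug 8.
Aug 15 is 7 days after Aug 8; 7 mod 7 = 0, so Wednesday + 0 = Wednesday.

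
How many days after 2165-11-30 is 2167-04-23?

Nov 30, 2165 → Nov 30, 2166: 365 days.
Nov 30, 2166 → Dec 30, 2166: 30 days (November has 30).
Dec 30, 2166 → Jan 30, 2167: 31 days (December has 31).
Jan 30, 2167 → Feb 28, 2167: 29 days (January has 31).
Feb 28, 2167 → Mar 28, 2167: 28 days (February has 28).
Mar 28, 2167 → Apr 23, 2167: 26 days.
Total: 509 days.

509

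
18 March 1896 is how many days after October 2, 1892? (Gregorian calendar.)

1263

Oct 2, 1892 → Oct 2, 1893: 365 days.
Oct 2, 1893 → Oct 2, 1894: 365 days.
Oct 2, 1894 → Oct 2, 1895: 365 days.
Oct 2, 1895 → Nov 2, 1895: 31 days (October has 31).
Nov 2, 1895 → Dec 2, 1895: 30 days (November has 30).
Dec 2, 1895 → Jan 2, 1896: 31 days (December has 31).
Jan 2, 1896 → Feb 2, 1896: 31 days (January has 31).
Feb 2, 1896 → Mar 2, 1896: 29 days (February has 29).
Mar 2, 1896 → Mar 18, 1896: 16 days.
Total: 1263 days.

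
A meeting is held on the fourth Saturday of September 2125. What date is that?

September 22, 2125

September 1, 2125 is a Saturday.
The first Saturday is therefore September 1 (same day).
The fourth Saturday is 1 + 3×7 = September 22.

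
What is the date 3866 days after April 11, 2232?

November 11, 2242

+365 (one year) → Apr 11, 2233 (3501 left).
+365 (one year) → Apr 11, 2234 (3136 left).
+365 (one year) → Apr 11, 2235 (2771 left).
+366 (one year; includes Feb 29, 2236) → Apr 11, 2236 (2405 left).
+365 (one year) → Apr 11, 2237 (2040 left).
+365 (one year) → Apr 11, 2238 (1675 left).
+365 (one year) → Apr 11, 2239 (1310 left).
+366 (one year; includes Feb 29, 2240) → Apr 11, 2240 (944 left).
+365 (one year) → Apr 11, 2241 (579 left).
+365 (one year) → Apr 11, 2242 (214 left).
Apr has 30 days: +20 → May 1, 2242 (194 left).
May has 31 days: +31 → Jun 1, 2242 (163 left).
Jun has 30 days: +30 → Jul 1, 2242 (133 left).
Jul has 31 days: +31 → Aug 1, 2242 (102 left).
Aug has 31 days: +31 → Sep 1, 2242 (71 left).
Sep has 30 days: +30 → Oct 1, 2242 (41 left).
Oct has 31 days: +31 → Nov 1, 2242 (10 left).
+10 → Nov 11, 2242.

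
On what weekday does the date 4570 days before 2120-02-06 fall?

Wednesday

Feb 6, 2120 is a Tuesday.
4570 mod 7 = 6, so 4570 days before a Tuesday is Tuesday − 6 = Wednesday.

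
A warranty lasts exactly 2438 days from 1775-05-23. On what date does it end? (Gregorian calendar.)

+366 (one year; includes Feb 29, 1776) → May 23, 1776 (2072 left).
+365 (one year) → May 23, 1777 (1707 left).
+365 (one year) → May 23, 1778 (1342 left).
+365 (one year) → May 23, 1779 (977 left).
+366 (one year; includes Feb 29, 1780) → May 23, 1780 (611 left).
+365 (one year) → May 23, 1781 (246 left).
May has 31 days: +9 → Jun 1, 1781 (237 left).
Jun has 30 days: +30 → Jul 1, 1781 (207 left).
Jul has 31 days: +31 → Aug 1, 1781 (176 left).
Aug has 31 days: +31 → Sep 1, 1781 (145 left).
Sep has 30 days: +30 → Oct 1, 1781 (115 left).
Oct has 31 days: +31 → Nov 1, 1781 (84 left).
Nov has 30 days: +30 → Dec 1, 1781 (54 left).
Dec has 31 days: +31 → Jan 1, 1782 (23 left).
+23 → Jan 24, 1782.

January 24, 1782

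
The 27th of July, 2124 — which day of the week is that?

Thursday

January 1, 2124 is a Saturday.
Jan 1, 2124 → Feb 1, 2124: 31 days (January has 31).
Feb 1, 2124 → Mar 1, 2124: 29 days (February has 29).
Mar 1, 2124 → Apr 1, 2124: 31 days (March has 31).
Apr 1, 2124 → May 1, 2124: 30 days (April has 30).
May 1, 2124 → Jun 1, 2124: 31 days (May has 31).
Jun 1, 2124 → Jul 1, 2124: 30 days (June has 30).
Jul 1, 2124 → Jul 27, 2124: 26 days.
Total: 208 days.
208 mod 7 = 5, so Saturday + 5 = Thursday.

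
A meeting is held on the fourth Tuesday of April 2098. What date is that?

April 1, 2098 is a Tuesday.
The first Tuesday is therefore April 1 (same day).
The fourth Tuesday is 1 + 3×7 = April 22.

April 22, 2098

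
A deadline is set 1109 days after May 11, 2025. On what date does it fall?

May 24, 2028

+365 (one year) → May 11, 2026 (744 left).
+365 (one year) → May 11, 2027 (379 left).
May has 31 days: +21 → Jun 1, 2027 (358 left).
Jun has 30 days: +30 → Jul 1, 2027 (328 left).
Jul has 31 days: +31 → Aug 1, 2027 (297 left).
Aug has 31 days: +31 → Sep 1, 2027 (266 left).
Sep has 30 days: +30 → Oct 1, 2027 (236 left).
Oct has 31 days: +31 → Nov 1, 2027 (205 left).
Nov has 30 days: +30 → Dec 1, 2027 (175 left).
Dec has 31 days: +31 → Jan 1, 2028 (144 left).
Jan has 31 days: +31 → Feb 1, 2028 (113 left).
Feb has 29 days: +29 → Mar 1, 2028 (84 left).
Mar has 31 days: +31 → Apr 1, 2028 (53 left).
Apr has 30 days: +30 → May 1, 2028 (23 left).
+23 → May 24, 2028.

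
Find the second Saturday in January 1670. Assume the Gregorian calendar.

January 11, 1670

January 1, 1670 is a Wednesday.
The first Saturday is therefore January 4 (3 days later).
The second Saturday is 4 + 1×7 = January 11.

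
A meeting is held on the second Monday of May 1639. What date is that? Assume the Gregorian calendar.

May 1, 1639 is a Sunday.
The first Monday is therefore May 2 (1 days later).
The second Monday is 2 + 1×7 = May 9.

May 9, 1639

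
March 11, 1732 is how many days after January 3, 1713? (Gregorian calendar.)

Jan 3, 1713 → Jan 3, 1714: 365 days.
Jan 3, 1714 → Jan 3, 1715: 365 days.
Jan 3, 1715 → Jan 3, 1716: 365 days.
Jan 3, 1716 → Jan 3, 1717: 366 days (Feb 29, 1716 is in that span).
Jan 3, 1717 → Jan 3, 1718: 365 days.
Jan 3, 1718 → Jan 3, 1719: 365 days.
Jan 3, 1719 → Jan 3, 1720: 365 days.
Jan 3, 1720 → Jan 3, 1721: 366 days (Feb 29, 1720 is in that span).
Jan 3, 1721 → Jan 3, 1722: 365 days.
Jan 3, 1722 → Jan 3, 1723: 365 days.
Jan 3, 1723 → Jan 3, 1724: 365 days.
Jan 3, 1724 → Jan 3, 1725: 366 days (Feb 29, 1724 is in that span).
Jan 3, 1725 → Jan 3, 1726: 365 days.
Jan 3, 1726 → Jan 3, 1727: 365 days.
Jan 3, 1727 → Jan 3, 1728: 365 days.
Jan 3, 1728 → Jan 3, 1729: 366 days (Feb 29, 1728 is in that span).
Jan 3, 1729 → Jan 3, 1730: 365 days.
Jan 3, 1730 → Jan 3, 1731: 365 days.
Jan 3, 1731 → Jan 3, 1732: 365 days.
Jan 3, 1732 → Feb 3, 1732: 31 days (January has 31).
Feb 3, 1732 → Mar 3, 1732: 29 days (February has 29).
Mar 3, 1732 → Mar 11, 1732: 8 days.
Total: 7007 days.

7007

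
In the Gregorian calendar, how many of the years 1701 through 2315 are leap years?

148

Multiples of 4 in [1701,2315]: 153.
Of those, multiples of 100: 6 (not leap unless ÷400).
Multiples of 400: 1.
Leap years = 153 − 6 + 1 = 148.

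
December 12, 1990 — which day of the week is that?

Doomsday rule: the anchor day for the 1900s is Wednesday. For year 90: 90÷12 = 7 r 6, and 6÷4 = 1, so 7+6+1 = 14.
Wednesday + 14 ≡ Wednesday — that's 1990's doomsday.
In December the doomsday date is Dec 12.
Dec 12 is the doomsday itself: Wednesday.

Wednesday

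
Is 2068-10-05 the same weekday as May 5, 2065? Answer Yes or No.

No

From May 5, 2065 to Oct 5, 2068 is 1249 days.
1249 mod 7 = 3, so they are different weekdays.
(May 5, 2065 is a Tuesday; Oct 5, 2068 is a Friday.)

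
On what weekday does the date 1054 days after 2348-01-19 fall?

First find the weekday of Jan 19, 2348. Doomsday rule: the anchor day for the 2300s is Wednesday. For year 48: 48÷12 = 4 r 0, and 0÷4 = 0, so 4+0+0 = 4.
Wednesday + 4 ≡ Sunday — that's 2348's doomsday.
In January the doomsday date is Jan 4 (2348 is a leap year (divisible by 4)).
Jan 19 is 15 days after Jan 4; 15 mod 7 = 1, so Sunday + 1 = Monday.
1054 mod 7 = 4, so 1054 days after a Monday is Monday + 4 = Friday.

Friday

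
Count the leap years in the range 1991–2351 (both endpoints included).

Multiples of 4 in [1991,2351]: 90.
Of those, multiples of 100: 4 (not leap unless ÷400).
Multiples of 400: 1.
Leap years = 90 − 4 + 1 = 87.

87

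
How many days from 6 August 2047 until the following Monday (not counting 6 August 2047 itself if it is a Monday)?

6

Aug 6, 2047 is a Tuesday.
From Tuesday to the next Monday is 6 days.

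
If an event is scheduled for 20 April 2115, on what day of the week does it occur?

Saturday

January 1, 2115 is a Tuesday.
Jan 1, 2115 → Feb 1, 2115: 31 days (January has 31).
Feb 1, 2115 → Mar 1, 2115: 28 days (February has 28).
Mar 1, 2115 → Apr 1, 2115: 31 days (March has 31).
Apr 1, 2115 → Apr 20, 2115: 19 days.
Total: 109 days.
109 mod 7 = 4, so Tuesday + 4 = Saturday.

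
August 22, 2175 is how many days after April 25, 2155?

7424

Apr 25, 2155 → Apr 25, 2156: 366 days (Feb 29, 2156 is in that span).
Apr 25, 2156 → Apr 25, 2157: 365 days.
Apr 25, 2157 → Apr 25, 2158: 365 days.
Apr 25, 2158 → Apr 25, 2159: 365 days.
Apr 25, 2159 → Apr 25, 2160: 366 days (Feb 29, 2160 is in that span).
Apr 25, 2160 → Apr 25, 2161: 365 days.
Apr 25, 2161 → Apr 25, 2162: 365 days.
Apr 25, 2162 → Apr 25, 2163: 365 days.
Apr 25, 2163 → Apr 25, 2164: 366 days (Feb 29, 2164 is in that span).
Apr 25, 2164 → Apr 25, 2165: 365 days.
Apr 25, 2165 → Apr 25, 2166: 365 days.
Apr 25, 2166 → Apr 25, 2167: 365 days.
Apr 25, 2167 → Apr 25, 2168: 366 days (Feb 29, 2168 is in that span).
Apr 25, 2168 → Apr 25, 2169: 365 days.
Apr 25, 2169 → Apr 25, 2170: 365 days.
Apr 25, 2170 → Apr 25, 2171: 365 days.
Apr 25, 2171 → Apr 25, 2172: 366 days (Feb 29, 2172 is in that span).
Apr 25, 2172 → Apr 25, 2173: 365 days.
Apr 25, 2173 → Apr 25, 2174: 365 days.
Apr 25, 2174 → Apr 25, 2175: 365 days.
Apr 25, 2175 → May 25, 2175: 30 days (April has 30).
May 25, 2175 → Jun 25, 2175: 31 days (May has 31).
Jun 25, 2175 → Jul 25, 2175: 30 days (June has 30).
Jul 25, 2175 → Aug 22, 2175: 28 days.
Total: 7424 days.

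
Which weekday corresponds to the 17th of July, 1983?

Sunday

Doomsday rule: the anchor day for the 1900s is Wednesday. For year 83: 83÷12 = 6 r 11, and 11÷4 = 2, so 6+11+2 = 19.
Wednesday + 19 ≡ Monday — that's 1983's doomsday.
In July the doomsday date is Jul 11.
Jul 17 is 6 days after Jul 11; 6 mod 7 = 6, so Monday + 6 = Sunday.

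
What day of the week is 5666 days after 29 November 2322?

Nov 29, 2322 is a Wednesday.
5666 mod 7 = 3, so 5666 days after a Wednesday is Wednesday + 3 = Saturday.

Saturday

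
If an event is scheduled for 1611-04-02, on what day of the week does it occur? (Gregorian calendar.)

Doomsday rule: the anchor day for the 1600s is Tuesday. For year 11: 11÷12 = 0 r 11, and 11÷4 = 2, so 0+11+2 = 13.
Tuesday + 13 ≡ Monday — that's 1611's doomsday.
In April the doomsday date is Apr 4.
Apr 2 is 2 days before Apr 4; 2 mod 7 = 2, so Monday − 2 = Saturday.

Saturday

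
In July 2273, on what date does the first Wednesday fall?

July 2, 2273

July 1, 2273 is a Tuesday.
The first Wednesday is therefore July 2 (1 days later).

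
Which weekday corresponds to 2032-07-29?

January 1, 2032 is a Thursday.
Jan 1, 2032 → Feb 1, 2032: 31 days (January has 31).
Feb 1, 2032 → Mar 1, 2032: 29 days (February has 29).
Mar 1, 2032 → Apr 1, 2032: 31 days (March has 31).
Apr 1, 2032 → May 1, 2032: 30 days (April has 30).
May 1, 2032 → Jun 1, 2032: 31 days (May has 31).
Jun 1, 2032 → Jul 1, 2032: 30 days (June has 30).
Jul 1, 2032 → Jul 29, 2032: 28 days.
Total: 210 days.
210 mod 7 = 0, so Thursday + 0 = Thursday.

Thursday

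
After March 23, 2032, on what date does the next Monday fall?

March 29, 2032

Mar 23, 2032 is a Tuesday.
From Tuesday to the next Monday is 6 days.
Mar 23, 2032 + 6 = Mar 29, 2032.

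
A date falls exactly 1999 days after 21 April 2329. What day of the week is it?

First find the weekday of Apr 21, 2329. Doomsday rule: the anchor day for the 2300s is Wednesday. For year 29: 29÷12 = 2 r 5, and 5÷4 = 1, so 2+5+1 = 8.
Wednesday + 8 ≡ Thursday — that's 2329's doomsday.
In April the doomsday date is Apr 4.
Apr 21 is 17 days after Apr 4; 17 mod 7 = 3, so Thursday + 3 = Sunday.
1999 mod 7 = 4, so 1999 days after a Sunday is Sunday + 4 = Thursday.

Thursday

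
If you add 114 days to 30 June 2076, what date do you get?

October 22, 2076

Jun has 30 days: +1 → Jul 1, 2076 (113 left).
Jul has 31 days: +31 → Aug 1, 2076 (82 left).
Aug has 31 days: +31 → Sep 1, 2076 (51 left).
Sep has 30 days: +30 → Oct 1, 2076 (21 left).
+21 → Oct 22, 2076.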